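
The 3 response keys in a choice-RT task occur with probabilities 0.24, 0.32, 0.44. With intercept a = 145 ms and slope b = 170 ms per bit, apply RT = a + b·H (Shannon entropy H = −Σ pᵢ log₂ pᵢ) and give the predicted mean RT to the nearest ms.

Entropy contributions −pᵢ log₂ pᵢ: 0.4941, 0.5260, 0.5211; sum H = 1.5413 bits.
RT = a + bH = 145 + 170·1.5413 = 407.02 ms.

407 ms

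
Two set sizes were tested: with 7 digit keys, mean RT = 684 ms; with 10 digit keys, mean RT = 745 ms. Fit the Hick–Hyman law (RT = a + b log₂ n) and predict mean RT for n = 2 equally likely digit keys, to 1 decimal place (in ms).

469.7 ms

RT is linear in log₂ n, so two points fix the line:
  b = (745 − 684) / (log₂ 10 − log₂ 7) = 61 / (3.3219 − 2.8074) = 118.545 ms/bit
  a = 684 − 118.545 × 2.8074 = 351.203 ms
Then RT(2) = 351.203 + 118.545 × log₂ 2 = 351.203 + 118.545 × 1 ≈ 469.747 ms.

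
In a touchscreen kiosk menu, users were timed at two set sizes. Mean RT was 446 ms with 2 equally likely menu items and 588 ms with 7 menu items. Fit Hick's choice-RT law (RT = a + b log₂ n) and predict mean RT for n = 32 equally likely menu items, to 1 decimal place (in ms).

760.3 ms

With log₂ n on the abscissa the relation is linear; from the two conditions:
  b = (588 − 446) / (log₂ 7 − log₂ 2) = 142 / (2.8074 − 1) = 78.568 ms/bit
  a = 446 − 78.568 × 1 = 367.432 ms
Then RT(32) = 367.432 + 78.568 × log₂ 32 = 367.432 + 78.568 × 5 ≈ 760.271 ms.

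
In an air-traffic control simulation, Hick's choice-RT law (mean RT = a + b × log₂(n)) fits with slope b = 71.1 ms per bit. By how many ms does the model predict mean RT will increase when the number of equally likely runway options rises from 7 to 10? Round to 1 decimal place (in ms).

ΔRT = (a + b log₂ n₂) − (a + b log₂ n₁) = b·(log₂ n₂ − log₂ n₁).
log₂(10) − log₂(7) = 3.3219 − 2.8074 = 0.5146.
ΔRT = 71.1 × 0.5146 = 36.586 ms.

36.6 ms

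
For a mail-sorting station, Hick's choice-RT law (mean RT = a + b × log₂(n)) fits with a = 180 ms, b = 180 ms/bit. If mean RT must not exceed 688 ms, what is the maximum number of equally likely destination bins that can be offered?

7

180·log₂ n ≤ 688 − 180 = 508, giving log₂ n ≤ 2.8222 and n ≤ 7.073. The largest whole number is 7.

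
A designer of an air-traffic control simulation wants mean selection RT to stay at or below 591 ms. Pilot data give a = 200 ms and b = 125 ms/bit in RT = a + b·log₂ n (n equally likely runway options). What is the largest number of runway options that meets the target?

8

Set 200 + 125·log₂ n ≤ 591 → log₂ n ≤ (591 − 200)/125 = 3.1280.
So n ≤ 2^3.1280 = 8.742; the largest integer n is 8.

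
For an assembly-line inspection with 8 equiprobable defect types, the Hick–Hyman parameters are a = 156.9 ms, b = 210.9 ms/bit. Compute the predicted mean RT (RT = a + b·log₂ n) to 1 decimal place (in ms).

789.6 ms

log₂(8) = 3 bits, so RT = 156.9 + 210.9 × 3 ≈ 789.600 ms.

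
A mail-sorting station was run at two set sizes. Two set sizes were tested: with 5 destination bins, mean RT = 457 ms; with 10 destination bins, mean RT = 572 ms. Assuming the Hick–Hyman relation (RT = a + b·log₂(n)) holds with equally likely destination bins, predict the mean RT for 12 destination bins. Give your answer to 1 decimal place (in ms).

602.2 ms

Fit slope and intercept:
  b = (572 − 457) / (log₂ 10 − log₂ 5) = 115 / (3.3219 − 2.3219) = 115.000 ms/bit
  a = 457 − 115.000 × 2.3219 = 189.978 ms
Then RT(12) = 189.978 + 115.000 × log₂ 12 = 189.978 + 115.000 × 3.5850 ≈ 602.249 ms.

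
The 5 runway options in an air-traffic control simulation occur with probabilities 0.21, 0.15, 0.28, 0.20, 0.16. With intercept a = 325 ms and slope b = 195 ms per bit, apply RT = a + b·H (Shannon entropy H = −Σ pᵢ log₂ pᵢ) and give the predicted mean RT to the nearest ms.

771 ms

Entropy contributions −pᵢ log₂ pᵢ: 0.4728, 0.4105, 0.5142, 0.4644, 0.4230; sum H = 2.2850 bits.
RT = a + bH = 325 + 195·2.2850 = 770.57 ms.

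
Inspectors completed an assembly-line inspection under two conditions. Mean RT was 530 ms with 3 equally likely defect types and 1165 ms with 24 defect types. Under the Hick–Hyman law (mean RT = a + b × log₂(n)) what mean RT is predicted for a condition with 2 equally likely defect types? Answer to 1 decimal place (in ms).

406.2 ms

Fit slope and intercept:
  b = (1165 − 530) / (log₂ 24 − log₂ 3) = 635 / (4.5850 − 1.5850) = 211.667 ms/bit
  a = 530 − 211.667 × 1.5850 = 194.516 ms
Then RT(2) = 194.516 + 211.667 × log₂ 2 = 194.516 + 211.667 × 1 ≈ 406.183 ms.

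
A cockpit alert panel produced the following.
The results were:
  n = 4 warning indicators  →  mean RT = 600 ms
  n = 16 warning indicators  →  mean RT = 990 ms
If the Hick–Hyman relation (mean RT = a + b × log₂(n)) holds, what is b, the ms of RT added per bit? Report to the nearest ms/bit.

b = (RT₂ − RT₁)/(log₂ n₂ − log₂ n₁) = (990 − 600)/(4 − 2) = 195 ms/bit.

195 ms/bit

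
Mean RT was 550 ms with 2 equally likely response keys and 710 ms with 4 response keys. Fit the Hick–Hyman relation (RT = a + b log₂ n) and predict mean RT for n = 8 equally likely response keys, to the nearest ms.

With log₂ n on the abscissa the relation is linear; from the two conditions:
  b = (710 − 550) / (log₂ 4 − log₂ 2) = 160 / (2 − 1) = 160 ms/bit
  a = 550 − 160 × 1 = 390 ms
Then RT(8) = 390 + 160 × log₂ 8 = 390 + 160 × 3 ≈ 870.000 ms.

870 ms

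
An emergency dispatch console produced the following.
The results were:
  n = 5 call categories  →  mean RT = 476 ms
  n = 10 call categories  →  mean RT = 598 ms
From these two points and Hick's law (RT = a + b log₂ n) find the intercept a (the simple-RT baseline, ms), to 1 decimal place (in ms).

Slope: b = (598 − 476) / (log₂ 10 − log₂ 5) = 122/1.0000 = 122.000 ms/bit.
a = RT₁ − b·log₂ n₁ = 476 − 122.000 × 2.3219 = 192.725 ms.

192.7 ms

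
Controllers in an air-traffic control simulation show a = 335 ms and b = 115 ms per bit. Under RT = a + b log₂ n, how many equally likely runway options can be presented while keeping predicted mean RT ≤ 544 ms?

115·log₂ n ≤ 544 − 335 = 209, giving log₂ n ≤ 1.8174 and n ≤ 3.524. The largest whole number is 3.

3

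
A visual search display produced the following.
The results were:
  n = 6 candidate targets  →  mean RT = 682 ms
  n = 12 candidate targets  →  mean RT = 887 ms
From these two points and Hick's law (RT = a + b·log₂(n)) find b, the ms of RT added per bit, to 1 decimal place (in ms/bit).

205.0 ms/bit

Slope: b = (887 − 682) / (log₂ 12 − log₂ 6) = 205/1.0000 = 205.000 ms/bit.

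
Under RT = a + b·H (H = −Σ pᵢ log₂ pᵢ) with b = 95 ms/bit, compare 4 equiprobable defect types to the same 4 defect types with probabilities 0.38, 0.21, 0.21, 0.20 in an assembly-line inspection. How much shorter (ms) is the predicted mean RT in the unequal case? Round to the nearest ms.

6 ms

The RT saving is b·ΔH. Equiprobable H₀ = log₂(4) = 2.0000 bits; with the given probabilities H = 1.9405 bits.
b·(H₀ − H) = 95 × (2.0000 − 1.9405) = 5.65 ms.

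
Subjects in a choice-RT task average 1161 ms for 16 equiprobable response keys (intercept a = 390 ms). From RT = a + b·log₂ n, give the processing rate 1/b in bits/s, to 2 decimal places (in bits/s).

b = (1161 − 390)/log₂ 16 = 771/4 = 192.750 ms per bit = 0.19275 s/bit; the reciprocal is 5.188 bits/s.

5.19 bits/s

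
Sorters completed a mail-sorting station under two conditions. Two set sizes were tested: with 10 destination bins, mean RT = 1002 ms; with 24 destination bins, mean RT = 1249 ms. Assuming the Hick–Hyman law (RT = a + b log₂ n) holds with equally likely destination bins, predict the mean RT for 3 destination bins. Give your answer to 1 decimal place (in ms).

RT is linear in log₂ n, so two points fix the line:
  b = (1249 − 1002) / (log₂ 24 − log₂ 10) = 247 / (4.5850 − 3.3219) = 195.561 ms/bit
  a = 1002 − 195.561 × 3.3219 = 352.361 ms
Then RT(3) = 352.361 + 195.561 × log₂ 3 = 352.361 + 195.561 × 1.5850 ≈ 662.318 ms.

662.3 ms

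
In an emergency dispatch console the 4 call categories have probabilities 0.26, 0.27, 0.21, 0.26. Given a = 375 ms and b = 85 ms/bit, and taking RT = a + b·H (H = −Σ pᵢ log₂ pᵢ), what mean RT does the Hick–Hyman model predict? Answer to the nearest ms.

544 ms

Entropy contributions −pᵢ log₂ pᵢ: 0.5053, 0.5100, 0.4728, 0.5053; sum H = 1.9934 bits.
RT = a + bH = 375 + 85·1.9934 = 544.44 ms.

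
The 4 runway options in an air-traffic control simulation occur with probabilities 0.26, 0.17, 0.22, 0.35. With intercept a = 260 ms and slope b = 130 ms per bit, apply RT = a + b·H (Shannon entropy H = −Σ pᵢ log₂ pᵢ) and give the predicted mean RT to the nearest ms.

Entropy contributions −pᵢ log₂ pᵢ: 0.5053, 0.4346, 0.4806, 0.5301; sum H = 1.9505 bits.
RT = a + bH = 260 + 130·1.9505 = 513.57 ms.

514 ms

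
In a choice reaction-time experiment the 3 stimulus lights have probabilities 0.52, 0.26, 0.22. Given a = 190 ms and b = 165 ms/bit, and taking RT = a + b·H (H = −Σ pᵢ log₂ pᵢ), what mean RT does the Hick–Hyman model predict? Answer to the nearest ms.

H = 0.52·log₂(1/0.52) + 0.26·log₂(1/0.26) + 0.22·log₂(1/0.22) = 1.4764 bits.
RT = 190 + 165 × 1.4764 = 433.61 ms.

434 ms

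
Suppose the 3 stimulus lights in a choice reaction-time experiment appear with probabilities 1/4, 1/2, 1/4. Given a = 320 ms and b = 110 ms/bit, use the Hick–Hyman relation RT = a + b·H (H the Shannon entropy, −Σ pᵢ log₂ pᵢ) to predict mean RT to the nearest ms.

485 ms

H = −Σ pᵢ log₂ pᵢ = 0.25·2 + 0.5·1 + 0.25·2 = 1.500 bits.
RT = 320 + 110 × 1.500 = 485.00 ms.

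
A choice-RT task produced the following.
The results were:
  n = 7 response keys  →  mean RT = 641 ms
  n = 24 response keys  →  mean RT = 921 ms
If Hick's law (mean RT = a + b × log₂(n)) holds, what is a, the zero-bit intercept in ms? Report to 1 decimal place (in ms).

198.8 ms

Slope: b = (921 − 641) / (log₂ 24 − log₂ 7) = 280/1.7776 = 157.515 ms/bit.
Intercept: a = 641 − 157.515·log₂(7) = 198.799 ms.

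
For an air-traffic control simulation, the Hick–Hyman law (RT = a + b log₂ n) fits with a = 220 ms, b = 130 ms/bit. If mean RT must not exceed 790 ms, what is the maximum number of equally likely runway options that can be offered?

Set 220 + 130·log₂ n ≤ 790 → log₂ n ≤ (790 − 220)/130 = 4.3846.
So n ≤ 2^4.3846 = 20.888; the largest integer n is 20.

20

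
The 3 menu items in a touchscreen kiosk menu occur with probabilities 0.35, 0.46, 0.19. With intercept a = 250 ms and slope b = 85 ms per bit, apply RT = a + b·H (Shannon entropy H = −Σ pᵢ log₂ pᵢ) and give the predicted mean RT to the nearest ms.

H = 0.35·log₂(1/0.35) + 0.46·log₂(1/0.46) + 0.19·log₂(1/0.19) = 1.5007 bits.
RT = 250 + 85 × 1.5007 = 377.56 ms.

378 ms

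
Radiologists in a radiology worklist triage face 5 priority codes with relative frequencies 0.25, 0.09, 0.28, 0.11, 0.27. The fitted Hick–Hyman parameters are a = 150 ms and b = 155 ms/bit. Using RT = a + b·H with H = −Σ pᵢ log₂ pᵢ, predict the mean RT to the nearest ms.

H = 0.25·log₂(1/0.25) + 0.09·log₂(1/0.09) + 0.28·log₂(1/0.28) + 0.11·log₂(1/0.11) + 0.27·log₂(1/0.27) = 2.1872 bits.
RT = 150 + 155 × 2.1872 = 489.01 ms.

489 ms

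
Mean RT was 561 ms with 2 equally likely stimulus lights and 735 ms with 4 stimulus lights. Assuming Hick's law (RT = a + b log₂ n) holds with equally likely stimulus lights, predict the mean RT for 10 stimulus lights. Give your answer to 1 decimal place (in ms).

965.0 ms

Solve the two-equation system in a and b:
  b = (735 − 561) / (log₂ 4 − log₂ 2) = 174 / (2 − 1) = 174.000 ms/bit
  a = 561 − 174.000 × 1 = 387.000 ms
Then RT(10) = 387.000 + 174.000 × log₂ 10 = 387.000 + 174.000 × 3.3219 ≈ 965.015 ms.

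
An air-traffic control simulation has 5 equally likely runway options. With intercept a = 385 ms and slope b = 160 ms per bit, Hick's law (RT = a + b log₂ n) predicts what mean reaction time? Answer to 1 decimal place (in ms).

756.5 ms

log₂(5) = 2.3219 bits, so RT = 385 + 160 × 2.3219 ≈ 756.508 ms.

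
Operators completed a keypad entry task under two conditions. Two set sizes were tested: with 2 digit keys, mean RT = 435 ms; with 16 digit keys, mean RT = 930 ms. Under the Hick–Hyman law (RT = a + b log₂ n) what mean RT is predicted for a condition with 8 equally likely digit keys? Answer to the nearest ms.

765 ms

With log₂ n on the abscissa the relation is linear; from the two conditions:
  b = (930 − 435) / (log₂ 16 − log₂ 2) = 495 / (4 − 1) = 165 ms/bit
  a = 435 − 165 × 1 = 270 ms
Then RT(8) = 270 + 165 × log₂ 8 = 270 + 165 × 3 ≈ 765.000 ms.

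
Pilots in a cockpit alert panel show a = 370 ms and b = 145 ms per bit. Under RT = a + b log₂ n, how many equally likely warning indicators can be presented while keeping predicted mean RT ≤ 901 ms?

145·log₂ n ≤ 901 − 370 = 531, giving log₂ n ≤ 3.6621 and n ≤ 12.659. The largest whole number is 12.

12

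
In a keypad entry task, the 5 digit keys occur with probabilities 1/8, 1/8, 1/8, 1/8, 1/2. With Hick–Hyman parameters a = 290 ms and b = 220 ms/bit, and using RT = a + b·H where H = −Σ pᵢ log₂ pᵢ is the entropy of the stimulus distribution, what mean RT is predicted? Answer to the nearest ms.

H = −Σ pᵢ log₂ pᵢ = 0.125·3 + 0.125·3 + 0.125·3 + 0.125·3 + 0.5·1 = 2.000 bits.
RT = 290 + 220 × 2.000 = 730.00 ms.

730 ms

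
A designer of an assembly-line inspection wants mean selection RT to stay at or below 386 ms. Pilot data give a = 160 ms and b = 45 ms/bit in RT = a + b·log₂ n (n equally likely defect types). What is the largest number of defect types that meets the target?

32

Information budget: (386 − 160)/45 = 5.0222 bits, so n ≤ 2^5.0222 = 32.497 → at most 32.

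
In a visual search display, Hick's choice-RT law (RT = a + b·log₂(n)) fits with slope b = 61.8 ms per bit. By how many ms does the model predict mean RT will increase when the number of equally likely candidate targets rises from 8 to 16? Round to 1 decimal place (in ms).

ΔRT = (a + b log₂ n₂) − (a + b log₂ n₁) = b·(log₂ n₂ − log₂ n₁).
log₂(16) − log₂(8) = log₂(16/8) = log₂(2) = 1.
ΔRT = 61.8 × 1.0000 = 61.800 ms.

61.8 ms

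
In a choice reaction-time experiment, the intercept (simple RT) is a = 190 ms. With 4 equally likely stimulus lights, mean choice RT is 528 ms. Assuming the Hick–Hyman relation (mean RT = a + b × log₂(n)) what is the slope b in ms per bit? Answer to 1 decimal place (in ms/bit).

4 alternatives carry log₂ 4 = 2 bits; the choice cost is 528 − 190 = 338 ms, so b = 338/2 = 169.000 ms/bit.

169.0 ms/bit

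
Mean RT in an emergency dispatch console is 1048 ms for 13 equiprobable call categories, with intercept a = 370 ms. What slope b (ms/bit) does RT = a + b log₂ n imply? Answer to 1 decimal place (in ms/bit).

183.2 ms/bit

13 alternatives carry log₂ 13 = 3.7004 bits; the choice cost is 1048 − 370 = 678 ms, so b = 678/3.7004 = 183.221 ms/bit.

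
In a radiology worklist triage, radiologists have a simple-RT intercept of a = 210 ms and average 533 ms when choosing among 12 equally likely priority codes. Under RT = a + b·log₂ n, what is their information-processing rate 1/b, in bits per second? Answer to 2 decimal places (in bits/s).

b = (533 − 210)/log₂ 12 = 323/3.5850 = 90.099 ms per bit = 0.09010 s/bit; the reciprocal is 11.099 bits/s.

11.10 bits/s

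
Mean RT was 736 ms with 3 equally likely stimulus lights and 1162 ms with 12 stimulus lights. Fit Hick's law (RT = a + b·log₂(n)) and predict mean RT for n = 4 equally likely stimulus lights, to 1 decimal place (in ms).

824.4 ms

Solve the two-equation system in a and b:
  b = (1162 − 736) / (log₂ 12 − log₂ 3) = 426 / (3.5850 − 1.5850) = 213.000 ms/bit
  a = 736 − 213.000 × 1.5850 = 398.403 ms
Then RT(4) = 398.403 + 213.000 × log₂ 4 = 398.403 + 213.000 × 2 ≈ 824.403 ms.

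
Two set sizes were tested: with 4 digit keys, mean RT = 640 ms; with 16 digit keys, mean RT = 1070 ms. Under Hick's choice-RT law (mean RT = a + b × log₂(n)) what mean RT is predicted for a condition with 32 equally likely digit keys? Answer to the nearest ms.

RT is linear in log₂ n, so two points fix the line:
  b = (1070 − 640) / (log₂ 16 − log₂ 4) = 430 / (4 − 2) = 215 ms/bit
  a = 640 − 215 × 2 = 210 ms
Then RT(32) = 210 + 215 × log₂ 32 = 210 + 215 × 5 ≈ 1285.000 ms.

1285 ms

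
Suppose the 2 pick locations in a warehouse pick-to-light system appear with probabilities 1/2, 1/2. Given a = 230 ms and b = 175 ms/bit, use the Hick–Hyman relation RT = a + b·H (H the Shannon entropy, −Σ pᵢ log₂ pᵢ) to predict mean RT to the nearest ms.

H = −Σ pᵢ log₂ pᵢ = 0.5·1 + 0.5·1 = 1.000 bits.
RT = 230 + 175 × 1.000 = 405.00 ms.

405 ms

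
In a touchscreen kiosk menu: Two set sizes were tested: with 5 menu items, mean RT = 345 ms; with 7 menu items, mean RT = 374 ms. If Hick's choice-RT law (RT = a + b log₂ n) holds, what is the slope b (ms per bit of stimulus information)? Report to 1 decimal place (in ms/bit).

59.7 ms/bit

b = (RT₂ − RT₁)/(log₂ n₂ − log₂ n₁) = (374 − 345)/(2.8074 − 2.3219) = 59.741 ms/bit.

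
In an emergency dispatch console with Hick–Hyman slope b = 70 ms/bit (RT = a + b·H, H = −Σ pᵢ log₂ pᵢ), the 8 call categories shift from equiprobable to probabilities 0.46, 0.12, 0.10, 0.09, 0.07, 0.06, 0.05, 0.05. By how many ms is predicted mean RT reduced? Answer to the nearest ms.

37 ms

Equiprobable entropy H₀ = log₂ 8 = 3.0000 bits.
Skewed entropy H = −Σ pᵢ log₂ pᵢ = 2.4715 bits.
ΔRT = b·(H₀ − H) = 70 × 0.5285 = 36.99 ms.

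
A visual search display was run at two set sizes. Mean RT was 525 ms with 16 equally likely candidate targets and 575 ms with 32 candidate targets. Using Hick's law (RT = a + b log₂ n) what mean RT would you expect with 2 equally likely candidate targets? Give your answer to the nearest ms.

375 ms

Fit slope and intercept:
  b = (575 − 525) / (log₂ 32 − log₂ 16) = 50 / (5 − 4) = 50 ms/bit
  a = 525 − 50 × 4 = 325 ms
Then RT(2) = 325 + 50 × log₂ 2 = 325 + 50 × 1 ≈ 375.000 ms.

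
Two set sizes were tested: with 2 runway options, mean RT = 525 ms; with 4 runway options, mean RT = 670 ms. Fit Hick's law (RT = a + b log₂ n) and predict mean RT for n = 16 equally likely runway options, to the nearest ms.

960 ms

With log₂ n on the abscissa the relation is linear; from the two conditions:
  b = (670 − 525) / (log₂ 4 − log₂ 2) = 145 / (2 − 1) = 145 ms/bit
  a = 525 − 145 × 1 = 380 ms
Then RT(16) = 380 + 145 × log₂ 16 = 380 + 145 × 4 ≈ 960.000 ms.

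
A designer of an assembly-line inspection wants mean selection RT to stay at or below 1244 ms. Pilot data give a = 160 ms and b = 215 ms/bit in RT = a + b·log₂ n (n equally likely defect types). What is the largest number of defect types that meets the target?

32

Set 160 + 215·log₂ n ≤ 1244 → log₂ n ≤ (1244 − 160)/215 = 5.0419.
So n ≤ 2^5.0419 = 32.942; the largest integer n is 32.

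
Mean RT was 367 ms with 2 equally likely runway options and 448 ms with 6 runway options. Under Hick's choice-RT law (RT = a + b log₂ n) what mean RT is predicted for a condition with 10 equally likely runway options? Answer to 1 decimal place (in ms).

Solve the two-equation system in a and b:
  b = (448 − 367) / (log₂ 6 − log₂ 2) = 81 / (2.5850 − 1) = 51.105 ms/bit
  a = 367 − 51.105 × 1 = 315.895 ms
Then RT(10) = 315.895 + 51.105 × log₂ 10 = 315.895 + 51.105 × 3.3219 ≈ 485.663 ms.

485.7 ms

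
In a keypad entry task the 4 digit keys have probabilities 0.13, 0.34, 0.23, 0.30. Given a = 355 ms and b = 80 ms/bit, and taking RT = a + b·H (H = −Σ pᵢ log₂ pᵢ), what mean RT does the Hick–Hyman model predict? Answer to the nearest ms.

509 ms

H = 0.13·log₂(1/0.13) + 0.34·log₂(1/0.34) + 0.23·log₂(1/0.23) + 0.30·log₂(1/0.30) = 1.9206 bits.
RT = 355 + 80 × 1.9206 = 508.65 ms.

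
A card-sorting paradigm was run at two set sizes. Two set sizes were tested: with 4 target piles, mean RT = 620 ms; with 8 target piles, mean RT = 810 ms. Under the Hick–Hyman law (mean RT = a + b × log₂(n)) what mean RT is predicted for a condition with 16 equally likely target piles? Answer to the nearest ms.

Solve the two-equation system in a and b:
  b = (810 − 620) / (log₂ 8 − log₂ 4) = 190 / (3 − 2) = 190 ms/bit
  a = 620 − 190 × 2 = 240 ms
Then RT(16) = 240 + 190 × log₂ 16 = 240 + 190 × 4 ≈ 1000.000 ms.

1000 ms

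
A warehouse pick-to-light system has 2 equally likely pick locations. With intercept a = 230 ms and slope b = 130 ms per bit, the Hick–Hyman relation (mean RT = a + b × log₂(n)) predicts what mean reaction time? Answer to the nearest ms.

360 ms

log₂(2) = 1 bits, so RT = 230 + 130 × 1 ≈ 360.000 ms.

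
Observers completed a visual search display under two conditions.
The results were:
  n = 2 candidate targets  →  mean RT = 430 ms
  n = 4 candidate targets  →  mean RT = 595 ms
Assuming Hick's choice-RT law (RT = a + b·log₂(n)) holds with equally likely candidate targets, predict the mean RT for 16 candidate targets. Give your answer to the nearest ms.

RT is linear in log₂ n, so two points fix the line:
  b = (595 − 430) / (log₂ 4 − log₂ 2) = 165 / (2 − 1) = 165 ms/bit
  a = 430 − 165 × 1 = 265 ms
Then RT(16) = 265 + 165 × log₂ 16 = 265 + 165 × 4 ≈ 925.000 ms.

925 ms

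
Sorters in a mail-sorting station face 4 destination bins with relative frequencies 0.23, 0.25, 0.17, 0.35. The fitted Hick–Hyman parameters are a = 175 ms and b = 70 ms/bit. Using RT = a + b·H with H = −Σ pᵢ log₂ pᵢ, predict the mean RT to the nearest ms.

H = 0.23·log₂(1/0.23) + 0.25·log₂(1/0.25) + 0.17·log₂(1/0.17) + 0.35·log₂(1/0.35) = 1.9524 bits.
RT = 175 + 70 × 1.9524 = 311.66 ms.

312 ms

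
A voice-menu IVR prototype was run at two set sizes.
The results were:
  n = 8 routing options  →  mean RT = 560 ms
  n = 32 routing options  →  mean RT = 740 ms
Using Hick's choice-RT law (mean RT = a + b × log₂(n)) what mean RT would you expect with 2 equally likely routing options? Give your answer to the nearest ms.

380 ms

RT is linear in log₂ n, so two points fix the line:
  b = (740 − 560) / (log₂ 32 − log₂ 8) = 180 / (5 − 3) = 90 ms/bit
  a = 560 − 90 × 3 = 290 ms
Then RT(2) = 290 + 90 × log₂ 2 = 290 + 90 × 1 ≈ 380.000 ms.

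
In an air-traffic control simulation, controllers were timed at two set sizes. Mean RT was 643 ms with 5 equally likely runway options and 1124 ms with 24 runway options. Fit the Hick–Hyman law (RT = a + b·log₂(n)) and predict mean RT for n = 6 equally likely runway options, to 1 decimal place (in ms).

698.9 ms

Fit slope and intercept:
  b = (1124 − 643) / (log₂ 24 − log₂ 5) = 481 / (4.5850 − 2.3219) = 212.546 ms/bit
  a = 643 − 212.546 × 2.3219 = 149.482 ms
Then RT(6) = 149.482 + 212.546 × log₂ 6 = 149.482 + 212.546 × 2.5850 ≈ 698.907 ms.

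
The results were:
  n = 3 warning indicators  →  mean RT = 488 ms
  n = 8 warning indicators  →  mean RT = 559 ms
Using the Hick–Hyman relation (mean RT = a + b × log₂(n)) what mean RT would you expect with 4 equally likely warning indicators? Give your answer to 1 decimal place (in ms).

With log₂ n on the abscissa the relation is linear; from the two conditions:
  b = (559 − 488) / (log₂ 8 − log₂ 3) = 71 / (3 − 1.5850) = 50.175 ms/bit
  a = 488 − 50.175 × 1.5850 = 408.474 ms
Then RT(4) = 408.474 + 50.175 × log₂ 4 = 408.474 + 50.175 × 2 ≈ 508.825 ms.

508.8 ms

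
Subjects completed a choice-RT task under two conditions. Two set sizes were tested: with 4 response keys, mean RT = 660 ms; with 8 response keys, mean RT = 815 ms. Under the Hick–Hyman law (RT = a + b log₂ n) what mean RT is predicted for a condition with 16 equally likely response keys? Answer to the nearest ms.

970 ms

Fit slope and intercept:
  b = (815 − 660) / (log₂ 8 − log₂ 4) = 155 / (3 − 2) = 155 ms/bit
  a = 660 − 155 × 2 = 350 ms
Then RT(16) = 350 + 155 × log₂ 16 = 350 + 155 × 4 ≈ 970.000 ms.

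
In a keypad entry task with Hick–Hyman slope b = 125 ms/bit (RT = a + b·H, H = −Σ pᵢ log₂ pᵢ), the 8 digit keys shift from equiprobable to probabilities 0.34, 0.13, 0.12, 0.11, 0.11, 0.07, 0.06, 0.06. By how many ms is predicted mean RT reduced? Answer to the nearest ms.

The RT saving is b·ΔH. Equiprobable H₀ = log₂(8) = 3.0000 bits; with the given probabilities H = 2.7351 bits.
b·(H₀ − H) = 125 × (3.0000 − 2.7351) = 33.11 ms.

33 ms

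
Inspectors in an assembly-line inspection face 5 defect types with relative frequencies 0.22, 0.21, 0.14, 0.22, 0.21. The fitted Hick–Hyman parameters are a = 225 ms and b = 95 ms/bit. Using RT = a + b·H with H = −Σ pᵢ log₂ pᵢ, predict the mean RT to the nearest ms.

444 ms

Entropy contributions −pᵢ log₂ pᵢ: 0.4806, 0.4728, 0.3971, 0.4806, 0.4728; sum H = 2.3039 bits.
RT = a + bH = 225 + 95·2.3039 = 443.87 ms.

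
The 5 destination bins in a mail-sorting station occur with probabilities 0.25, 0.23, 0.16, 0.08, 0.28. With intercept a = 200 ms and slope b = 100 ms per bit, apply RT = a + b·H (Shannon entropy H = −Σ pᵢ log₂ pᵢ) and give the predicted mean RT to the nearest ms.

H = 0.25·log₂(1/0.25) + 0.23·log₂(1/0.23) + 0.16·log₂(1/0.16) + 0.08·log₂(1/0.08) + 0.28·log₂(1/0.28) = 2.2164 bits.
RT = 200 + 100 × 2.2164 = 421.64 ms.

422 ms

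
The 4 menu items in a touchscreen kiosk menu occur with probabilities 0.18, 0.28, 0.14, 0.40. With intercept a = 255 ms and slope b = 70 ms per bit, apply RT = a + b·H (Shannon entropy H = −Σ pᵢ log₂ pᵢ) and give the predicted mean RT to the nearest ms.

Entropy contributions −pᵢ log₂ pᵢ: 0.4453, 0.5142, 0.3971, 0.5288; sum H = 1.8854 bits.
RT = a + bH = 255 + 70·1.8854 = 386.98 ms.

387 ms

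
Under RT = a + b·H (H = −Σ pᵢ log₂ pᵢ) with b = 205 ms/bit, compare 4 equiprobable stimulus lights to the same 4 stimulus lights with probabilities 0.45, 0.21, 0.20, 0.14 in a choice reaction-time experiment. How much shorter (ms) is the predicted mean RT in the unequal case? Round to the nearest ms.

Equiprobable entropy H₀ = log₂ 4 = 2.0000 bits.
Skewed entropy H = −Σ pᵢ log₂ pᵢ = 1.8527 bits.
ΔRT = b·(H₀ − H) = 205 × 0.1473 = 30.19 ms.

30 ms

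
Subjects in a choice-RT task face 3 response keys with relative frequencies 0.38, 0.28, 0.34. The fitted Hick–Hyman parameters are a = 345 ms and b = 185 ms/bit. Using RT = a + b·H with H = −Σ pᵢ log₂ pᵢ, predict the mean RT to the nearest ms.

H = 0.38·log₂(1/0.38) + 0.28·log₂(1/0.28) + 0.34·log₂(1/0.34) = 1.5738 bits.
RT = 345 + 185 × 1.5738 = 636.16 ms.

636 ms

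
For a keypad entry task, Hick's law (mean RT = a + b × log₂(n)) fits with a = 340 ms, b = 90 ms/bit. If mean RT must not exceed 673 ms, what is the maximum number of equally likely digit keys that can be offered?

12

90·log₂ n ≤ 673 − 340 = 333, giving log₂ n ≤ 3.7000 and n ≤ 12.996. The largest whole number is 12.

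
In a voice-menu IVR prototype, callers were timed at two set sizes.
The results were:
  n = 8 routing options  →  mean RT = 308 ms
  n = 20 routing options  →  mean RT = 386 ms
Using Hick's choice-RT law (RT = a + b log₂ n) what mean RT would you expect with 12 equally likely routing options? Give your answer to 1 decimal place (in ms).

Fit slope and intercept:
  b = (386 − 308) / (log₂ 20 − log₂ 8) = 78 / (4.3219 − 3) = 59.005 ms/bit
  a = 308 − 59.005 × 3 = 130.986 ms
Then RT(12) = 130.986 + 59.005 × log₂ 12 = 130.986 + 59.005 × 3.5850 ≈ 342.516 ms.

342.5 ms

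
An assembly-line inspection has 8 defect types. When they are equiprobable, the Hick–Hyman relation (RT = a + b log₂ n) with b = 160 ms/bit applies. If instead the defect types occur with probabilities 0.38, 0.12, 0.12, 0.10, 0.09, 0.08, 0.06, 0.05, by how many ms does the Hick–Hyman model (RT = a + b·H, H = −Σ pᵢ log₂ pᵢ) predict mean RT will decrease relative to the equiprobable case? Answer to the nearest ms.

54 ms

The RT saving is b·ΔH. Equiprobable H₀ = log₂(8) = 3.0000 bits; with the given probabilities H = 2.6606 bits.
b·(H₀ − H) = 160 × (3.0000 − 2.6606) = 54.31 ms.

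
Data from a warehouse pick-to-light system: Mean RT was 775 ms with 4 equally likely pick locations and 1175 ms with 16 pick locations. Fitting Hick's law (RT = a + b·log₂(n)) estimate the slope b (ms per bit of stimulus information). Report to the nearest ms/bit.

200 ms/bit

b = (RT₂ − RT₁)/(log₂ n₂ − log₂ n₁) = (1175 − 775)/(4 − 2) = 200 ms/bit.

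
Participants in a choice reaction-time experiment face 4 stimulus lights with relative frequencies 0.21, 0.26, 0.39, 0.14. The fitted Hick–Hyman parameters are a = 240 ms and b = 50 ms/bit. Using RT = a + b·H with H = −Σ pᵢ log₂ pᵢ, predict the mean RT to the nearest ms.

H = 0.21·log₂(1/0.21) + 0.26·log₂(1/0.26) + 0.39·log₂(1/0.39) + 0.14·log₂(1/0.14) = 1.9050 bits.
RT = 240 + 50 × 1.9050 = 335.25 ms.

335 ms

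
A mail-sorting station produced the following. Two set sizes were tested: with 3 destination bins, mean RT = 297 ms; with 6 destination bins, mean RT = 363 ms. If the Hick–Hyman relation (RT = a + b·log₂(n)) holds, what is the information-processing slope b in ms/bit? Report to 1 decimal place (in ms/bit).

66.0 ms/bit

Slope: b = (363 − 297) / (log₂ 6 − log₂ 3) = 66/1.0000 = 66.000 ms/bit.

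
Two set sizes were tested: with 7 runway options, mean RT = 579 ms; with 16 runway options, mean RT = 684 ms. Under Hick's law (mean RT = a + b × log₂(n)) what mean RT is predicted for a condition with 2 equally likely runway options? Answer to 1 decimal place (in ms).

Solve the two-equation system in a and b:
  b = (684 − 579) / (log₂ 16 − log₂ 7) = 105 / (4 − 2.8074) = 88.040 ms/bit
  a = 579 − 88.040 × 2.8074 = 331.842 ms
Then RT(2) = 331.842 + 88.040 × log₂ 2 = 331.842 + 88.040 × 1 ≈ 419.881 ms.

419.9 ms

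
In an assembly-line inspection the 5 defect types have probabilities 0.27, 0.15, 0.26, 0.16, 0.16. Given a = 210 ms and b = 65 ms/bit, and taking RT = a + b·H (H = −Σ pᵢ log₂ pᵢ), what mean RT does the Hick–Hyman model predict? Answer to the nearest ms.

H = 0.27·log₂(1/0.27) + 0.15·log₂(1/0.15) + 0.26·log₂(1/0.26) + 0.16·log₂(1/0.16) + 0.16·log₂(1/0.16) = 2.2719 bits.
RT = 210 + 65 × 2.2719 = 357.67 ms.

358 ms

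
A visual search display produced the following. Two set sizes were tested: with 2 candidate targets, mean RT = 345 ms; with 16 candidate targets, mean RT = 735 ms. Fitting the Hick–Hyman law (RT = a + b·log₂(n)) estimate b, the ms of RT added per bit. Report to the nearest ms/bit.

Slope: b = (735 − 345) / (log₂ 16 − log₂ 2) = 390/3.0000 = 130 ms/bit.

130 ms/bit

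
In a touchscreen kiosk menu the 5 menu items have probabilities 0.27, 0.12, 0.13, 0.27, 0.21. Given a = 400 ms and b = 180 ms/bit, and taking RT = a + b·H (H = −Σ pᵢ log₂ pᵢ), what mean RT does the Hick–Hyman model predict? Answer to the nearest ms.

804 ms

Entropy contributions −pᵢ log₂ pᵢ: 0.5100, 0.3671, 0.3826, 0.5100, 0.4728; sum H = 2.2426 bits.
RT = a + bH = 400 + 180·2.2426 = 803.66 ms.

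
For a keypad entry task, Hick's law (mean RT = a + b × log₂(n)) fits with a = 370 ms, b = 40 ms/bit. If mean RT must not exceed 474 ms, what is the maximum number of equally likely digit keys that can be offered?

40·log₂ n ≤ 474 − 370 = 104, giving log₂ n ≤ 2.6000 and n ≤ 6.063. The largest whole number is 6.

6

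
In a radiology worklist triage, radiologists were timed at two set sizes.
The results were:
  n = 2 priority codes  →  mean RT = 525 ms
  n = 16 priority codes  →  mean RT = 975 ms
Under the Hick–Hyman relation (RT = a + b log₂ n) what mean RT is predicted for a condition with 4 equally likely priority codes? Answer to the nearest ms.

Fit slope and intercept:
  b = (975 − 525) / (log₂ 16 − log₂ 2) = 450 / (4 − 1) = 150 ms/bit
  a = 525 − 150 × 1 = 375 ms
Then RT(4) = 375 + 150 × log₂ 4 = 375 + 150 × 2 ≈ 675.000 ms.

675 ms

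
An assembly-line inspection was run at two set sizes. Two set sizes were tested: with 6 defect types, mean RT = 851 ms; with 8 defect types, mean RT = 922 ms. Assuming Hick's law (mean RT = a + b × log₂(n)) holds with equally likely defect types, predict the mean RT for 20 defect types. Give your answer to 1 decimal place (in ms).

Fit slope and intercept:
  b = (922 − 851) / (log₂ 8 − log₂ 6) = 71 / (3 − 2.5850) = 171.069 ms/bit
  a = 851 − 171.069 × 2.5850 = 408.793 ms
Then RT(20) = 408.793 + 171.069 × log₂ 20 = 408.793 + 171.069 × 4.3219 ≈ 1148.141 ms.

1148.1 ms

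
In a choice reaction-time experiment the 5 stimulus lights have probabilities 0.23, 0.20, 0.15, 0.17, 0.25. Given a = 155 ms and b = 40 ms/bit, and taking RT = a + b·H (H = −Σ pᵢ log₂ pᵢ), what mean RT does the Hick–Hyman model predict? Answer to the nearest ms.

Entropy contributions −pᵢ log₂ pᵢ: 0.4877, 0.4644, 0.4105, 0.4346, 0.5000; sum H = 2.2972 bits.
RT = a + bH = 155 + 40·2.2972 = 246.89 ms.

247 ms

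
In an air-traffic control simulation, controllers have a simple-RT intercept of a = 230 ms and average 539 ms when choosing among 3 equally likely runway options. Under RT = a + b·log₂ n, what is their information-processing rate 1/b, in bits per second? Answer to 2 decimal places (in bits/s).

b = (539 − 230)/log₂ 3 = 309/1.5850 = 194.957 ms per bit = 0.19496 s/bit; the reciprocal is 5.129 bits/s.

5.13 bits/s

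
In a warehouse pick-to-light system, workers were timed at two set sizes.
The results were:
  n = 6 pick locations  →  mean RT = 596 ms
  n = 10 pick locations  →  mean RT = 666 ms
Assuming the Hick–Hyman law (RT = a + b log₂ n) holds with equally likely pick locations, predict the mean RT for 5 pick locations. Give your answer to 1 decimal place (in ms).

Solve the two-equation system in a and b:
  b = (666 − 596) / (log₂ 10 − log₂ 6) = 70 / (3.3219 − 2.5850) = 94.984 ms/bit
  a = 596 − 94.984 × 2.5850 = 350.470 ms
Then RT(5) = 350.470 + 94.984 × log₂ 5 = 350.470 + 94.984 × 2.3219 ≈ 571.016 ms.

571.0 ms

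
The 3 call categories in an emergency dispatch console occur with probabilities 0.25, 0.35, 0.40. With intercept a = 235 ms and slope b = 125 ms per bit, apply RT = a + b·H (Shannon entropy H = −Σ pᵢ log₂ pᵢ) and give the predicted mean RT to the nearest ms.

430 ms

Entropy contributions −pᵢ log₂ pᵢ: 0.5000, 0.5301, 0.5288; sum H = 1.5589 bits.
RT = a + bH = 235 + 125·1.5589 = 429.86 ms.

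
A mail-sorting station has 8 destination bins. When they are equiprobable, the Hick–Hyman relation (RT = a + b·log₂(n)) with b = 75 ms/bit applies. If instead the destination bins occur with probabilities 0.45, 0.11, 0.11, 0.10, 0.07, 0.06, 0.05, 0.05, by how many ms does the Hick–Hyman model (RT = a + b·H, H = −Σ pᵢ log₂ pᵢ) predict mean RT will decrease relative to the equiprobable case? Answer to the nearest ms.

Equiprobable entropy H₀ = log₂ 8 = 3.0000 bits.
Skewed entropy H = −Σ pᵢ log₂ pᵢ = 2.4954 bits.
ΔRT = b·(H₀ − H) = 75 × 0.5046 = 37.84 ms.

38 ms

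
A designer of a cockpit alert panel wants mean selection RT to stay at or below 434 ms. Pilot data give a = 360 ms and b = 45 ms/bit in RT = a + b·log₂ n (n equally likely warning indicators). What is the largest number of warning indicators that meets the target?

3

45·log₂ n ≤ 434 − 360 = 74, giving log₂ n ≤ 1.6444 and n ≤ 3.126. The largest whole number is 3.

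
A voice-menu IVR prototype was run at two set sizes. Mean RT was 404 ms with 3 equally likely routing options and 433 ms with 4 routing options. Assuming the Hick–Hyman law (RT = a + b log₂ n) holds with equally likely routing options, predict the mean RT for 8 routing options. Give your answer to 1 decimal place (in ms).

RT is linear in log₂ n, so two points fix the line:
  b = (433 − 404) / (log₂ 4 − log₂ 3) = 29 / (2 − 1.5850) = 69.873 ms/bit
  a = 404 − 69.873 × 1.5850 = 293.254 ms
Then RT(8) = 293.254 + 69.873 × log₂ 8 = 293.254 + 69.873 × 3 ≈ 502.873 ms.

502.9 ms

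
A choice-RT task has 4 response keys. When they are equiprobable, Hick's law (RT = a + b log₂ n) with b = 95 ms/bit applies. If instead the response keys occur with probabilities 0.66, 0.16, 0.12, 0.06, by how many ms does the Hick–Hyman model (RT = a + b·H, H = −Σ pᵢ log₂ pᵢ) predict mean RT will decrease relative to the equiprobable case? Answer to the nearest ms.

54 ms

The RT saving is b·ΔH. Equiprobable H₀ = log₂(4) = 2.0000 bits; with the given probabilities H = 1.4293 bits.
b·(H₀ − H) = 95 × (2.0000 − 1.4293) = 54.22 ms.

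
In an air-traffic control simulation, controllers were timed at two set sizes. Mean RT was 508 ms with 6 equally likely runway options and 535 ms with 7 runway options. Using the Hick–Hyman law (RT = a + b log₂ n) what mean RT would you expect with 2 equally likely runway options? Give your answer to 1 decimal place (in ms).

315.6 ms

RT is linear in log₂ n, so two points fix the line:
  b = (535 − 508) / (log₂ 7 − log₂ 6) = 27 / (2.8074 − 2.5850) = 121.407 ms/bit
  a = 508 − 121.407 × 2.5850 = 194.167 ms
Then RT(2) = 194.167 + 121.407 × log₂ 2 = 194.167 + 121.407 × 1 ≈ 315.574 ms.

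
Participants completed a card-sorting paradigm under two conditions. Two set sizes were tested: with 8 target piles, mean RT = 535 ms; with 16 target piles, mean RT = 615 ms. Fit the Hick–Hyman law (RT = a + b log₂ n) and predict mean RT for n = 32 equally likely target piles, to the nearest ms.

RT is linear in log₂ n, so two points fix the line:
  b = (615 − 535) / (log₂ 16 − log₂ 8) = 80 / (4 − 3) = 80 ms/bit
  a = 535 − 80 × 3 = 295 ms
Then RT(32) = 295 + 80 × log₂ 32 = 295 + 80 × 5 ≈ 695.000 ms.

695 ms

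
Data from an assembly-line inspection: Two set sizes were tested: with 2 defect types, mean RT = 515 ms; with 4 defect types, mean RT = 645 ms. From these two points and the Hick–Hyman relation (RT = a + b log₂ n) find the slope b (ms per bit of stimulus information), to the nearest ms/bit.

130 ms/bit

b = (RT₂ − RT₁)/(log₂ n₂ − log₂ n₁) = (645 − 515)/(2 − 1) = 130 ms/bit.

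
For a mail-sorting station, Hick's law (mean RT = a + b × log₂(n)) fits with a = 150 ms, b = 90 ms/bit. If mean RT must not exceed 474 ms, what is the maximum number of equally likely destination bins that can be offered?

12

Information budget: (474 − 150)/90 = 3.6000 bits, so n ≤ 2^3.6000 = 12.126 → at most 12.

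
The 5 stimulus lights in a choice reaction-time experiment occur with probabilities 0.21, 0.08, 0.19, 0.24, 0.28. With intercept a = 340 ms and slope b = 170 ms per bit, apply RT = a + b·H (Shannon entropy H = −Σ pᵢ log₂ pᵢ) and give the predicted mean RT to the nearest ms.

719 ms

H = 0.21·log₂(1/0.21) + 0.08·log₂(1/0.08) + 0.19·log₂(1/0.19) + 0.24·log₂(1/0.24) + 0.28·log₂(1/0.28) = 2.2279 bits.
RT = 340 + 170 × 2.2279 = 718.75 ms.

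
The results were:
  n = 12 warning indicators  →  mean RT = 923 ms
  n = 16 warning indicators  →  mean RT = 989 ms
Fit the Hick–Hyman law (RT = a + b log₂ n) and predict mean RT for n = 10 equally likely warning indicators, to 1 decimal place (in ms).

881.2 ms

RT is linear in log₂ n, so two points fix the line:
  b = (989 − 923) / (log₂ 16 − log₂ 12) = 66 / (4 − 3.5850) = 159.022 ms/bit
  a = 923 − 159.022 × 3.5850 = 352.913 ms
Then RT(10) = 352.913 + 159.022 × log₂ 10 = 352.913 + 159.022 × 3.3219 ≈ 881.172 ms.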